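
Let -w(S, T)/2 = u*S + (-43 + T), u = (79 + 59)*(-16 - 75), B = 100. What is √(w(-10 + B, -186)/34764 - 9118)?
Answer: I*√2735207654514/17382 ≈ 95.147*I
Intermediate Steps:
u = -12558 (u = 138*(-91) = -12558)
w(S, T) = 86 - 2*T + 25116*S (w(S, T) = -2*(-12558*S + (-43 + T)) = -2*(-43 + T - 12558*S) = 86 - 2*T + 25116*S)
√(w(-10 + B, -186)/34764 - 9118) = √((86 - 2*(-186) + 25116*(-10 + 100))/34764 - 9118) = √((86 + 372 + 25116*90)*(1/34764) - 9118) = √((86 + 372 + 2260440)*(1/34764) - 9118) = √(2260898*(1/34764) - 9118) = √(1130449/17382 - 9118) = √(-157358627/17382) = I*√2735207654514/17382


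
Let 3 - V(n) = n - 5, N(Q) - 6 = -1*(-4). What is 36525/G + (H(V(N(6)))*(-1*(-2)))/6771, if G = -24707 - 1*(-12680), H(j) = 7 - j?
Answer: -27454921/9048313 ≈ -3.0343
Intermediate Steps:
N(Q) = 10 (N(Q) = 6 - 1*(-4) = 6 + 4 = 10)
V(n) = 8 - n (V(n) = 3 - (n - 5) = 3 - (-5 + n) = 3 + (5 - n) = 8 - n)
G = -12027 (G = -24707 + 12680 = -12027)
36525/G + (H(V(N(6)))*(-1*(-2)))/6771 = 36525/(-12027) + ((7 - (8 - 1*10))*(-1*(-2)))/6771 = 36525*(-1/12027) + ((7 - (8 - 10))*2)*(1/6771) = -12175/4009 + ((7 - 1*(-2))*2)*(1/6771) = -12175/4009 + ((7 + 2)*2)*(1/6771) = -12175/4009 + (9*2)*(1/6771) = -12175/4009 + 18*(1/6771) = -12175/4009 + 6/2257 = -27454921/9048313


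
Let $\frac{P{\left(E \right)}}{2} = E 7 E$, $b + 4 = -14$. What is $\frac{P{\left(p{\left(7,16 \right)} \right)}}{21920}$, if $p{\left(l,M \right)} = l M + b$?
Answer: $\frac{15463}{2740} \approx 5.6434$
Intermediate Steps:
$b = -18$ ($b = -4 - 14 = -18$)
$p{\left(l,M \right)} = -18 + M l$ ($p{\left(l,M \right)} = l M - 18 = M l - 18 = -18 + M l$)
$P{\left(E \right)} = 14 E^{2}$ ($P{\left(E \right)} = 2 E 7 E = 2 \cdot 7 E E = 2 \cdot 7 E^{2} = 14 E^{2}$)
$\frac{P{\left(p{\left(7,16 \right)} \right)}}{21920} = \frac{14 \left(-18 + 16 \cdot 7\right)^{2}}{21920} = 14 \left(-18 + 112\right)^{2} \cdot \frac{1}{21920} = 14 \cdot 94^{2} \cdot \frac{1}{21920} = 14 \cdot 8836 \cdot \frac{1}{21920} = 123704 \cdot \frac{1}{21920} = \frac{15463}{2740}$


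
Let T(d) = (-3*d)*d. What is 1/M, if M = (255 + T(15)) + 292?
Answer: -1/128 ≈ -0.0078125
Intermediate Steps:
T(d) = -3*d²
M = -128 (M = (255 - 3*15²) + 292 = (255 - 3*225) + 292 = (255 - 675) + 292 = -420 + 292 = -128)
1/M = 1/(-128) = -1/128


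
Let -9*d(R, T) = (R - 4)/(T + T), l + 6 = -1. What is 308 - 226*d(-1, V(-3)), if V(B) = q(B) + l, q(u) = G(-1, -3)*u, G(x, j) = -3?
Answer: 4979/18 ≈ 276.61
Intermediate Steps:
l = -7 (l = -6 - 1 = -7)
q(u) = -3*u
V(B) = -7 - 3*B (V(B) = -3*B - 7 = -7 - 3*B)
d(R, T) = -(-4 + R)/(18*T) (d(R, T) = -(R - 4)/(9*(T + T)) = -(-4 + R)/(9*(2*T)) = -(-4 + R)*1/(2*T)/9 = -(-4 + R)/(18*T))
308 - 226*d(-1, V(-3)) = 308 - 113*(4 - 1*(-1))/(9*(-7 - 3*(-3))) = 308 - 113*(4 + 1)/(9*(-7 + 9)) = 308 - 113*5/(9*2) = 308 - 226*5/36 = 308 - 565/18 = 4979/18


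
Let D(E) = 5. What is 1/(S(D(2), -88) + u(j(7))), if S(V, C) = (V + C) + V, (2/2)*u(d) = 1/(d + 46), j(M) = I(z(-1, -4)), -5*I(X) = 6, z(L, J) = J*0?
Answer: -224/17467 ≈ -0.012824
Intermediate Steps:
z(L, J) = 0
I(X) = -6/5 (I(X) = -⅕*6 = -6/5)
j(M) = -6/5
u(d) = 1/(46 + d) (u(d) = 1/(d + 46) = 1/(46 + d))
S(V, C) = C + 2*V (S(V, C) = (C + V) + V = C + 2*V)
1/(S(D(2), -88) + u(j(7))) = 1/((-88 + 2*5) + 1/(46 - 6/5)) = 1/((-88 + 10) + 1/(224/5)) = 1/(-78 + 5/224) = 1/(-17467/224) = -224/17467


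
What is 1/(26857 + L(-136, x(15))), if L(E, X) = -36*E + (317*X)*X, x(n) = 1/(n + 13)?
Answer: 784/24894669 ≈ 3.1493e-5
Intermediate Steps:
x(n) = 1/(13 + n)
L(E, X) = -36*E + 317*X**2
1/(26857 + L(-136, x(15))) = 1/(26857 + (-36*(-136) + 317*(1/(13 + 15))**2)) = 1/(26857 + (4896 + 317*(1/28)**2)) = 1/(26857 + (4896 + 317*(1/784))) = 1/(26857 + (4896 + 317/784)) = 1/(26857 + 3838781/784) = 1/(24894669/784) = 784/24894669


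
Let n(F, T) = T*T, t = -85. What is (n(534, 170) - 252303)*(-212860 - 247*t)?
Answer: 42863216595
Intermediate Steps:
n(F, T) = T²
(n(534, 170) - 252303)*(-212860 - 247*t) = (170² - 252303)*(-212860 - 247*(-85)) = (28900 - 252303)*(-212860 + 20995) = -223403*(-191865) = 42863216595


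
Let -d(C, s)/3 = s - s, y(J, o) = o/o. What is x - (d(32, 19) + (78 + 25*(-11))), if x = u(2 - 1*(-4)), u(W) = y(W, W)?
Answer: 198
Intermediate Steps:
y(J, o) = 1
d(C, s) = 0 (d(C, s) = -3*(s - s) = -3*0 = 0)
u(W) = 1
x = 1
x - (d(32, 19) + (78 + 25*(-11))) = 1 - (0 + (78 + 25*(-11))) = 1 - (0 + (78 - 275)) = 1 - (0 - 197) = 1 - 1*(-197) = 1 + 197 = 198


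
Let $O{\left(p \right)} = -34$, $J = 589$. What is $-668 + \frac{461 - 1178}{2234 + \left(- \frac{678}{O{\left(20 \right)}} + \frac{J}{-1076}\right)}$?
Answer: $- \frac{9182486712}{13739693} \approx -668.32$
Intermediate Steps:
$-668 + \frac{461 - 1178}{2234 + \left(- \frac{678}{O{\left(20 \right)}} + \frac{J}{-1076}\right)} = -668 + \frac{461 - 1178}{2234 + \left(- \frac{678}{-34} + \frac{589}{-1076}\right)} = -668 - \frac{717}{2234 + \left(\left(-678\right) \left(- \frac{1}{34}\right) + 589 \left(- \frac{1}{1076}\right)\right)} = -668 - \frac{717}{2234 + \left(\frac{339}{17} - \frac{589}{1076}\right)} = -668 - \frac{717}{2234 + \frac{354751}{18292}} = -668 - \frac{717}{\frac{41219079}{18292}} = -668 - \frac{4371788}{13739693} = - \frac{9182486712}{13739693}$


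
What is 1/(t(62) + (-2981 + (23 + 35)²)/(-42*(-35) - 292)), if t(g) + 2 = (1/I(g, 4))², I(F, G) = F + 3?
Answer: -4977050/8334747 ≈ -0.59715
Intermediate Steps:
I(F, G) = 3 + F
t(g) = -2 + (3 + g)⁻² (t(g) = -2 + (1/(3 + g))² = -2 + (3 + g)⁻²)
1/(t(62) + (-2981 + (23 + 35)²)/(-42*(-35) - 292)) = 1/((-2 + (3 + 62)⁻²) + (-2981 + (23 + 35)²)/(-42*(-35) - 292)) = 1/((-2 + 65⁻²) + (-2981 + 58²)/(1470 - 292)) = 1/((-2 + 1/4225) + (-2981 + 3364)/1178) = 1/(-8449/4225 + 383*(1/1178)) = 1/(-8449/4225 + 383/1178) = 1/(-8334747/4977050) = -4977050/8334747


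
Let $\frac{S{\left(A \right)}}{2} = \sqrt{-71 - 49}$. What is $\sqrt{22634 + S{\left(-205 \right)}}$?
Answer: $\sqrt{22634 + 4 i \sqrt{30}} \approx 150.45 + 0.0728 i$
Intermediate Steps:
$S{\left(A \right)} = 4 i \sqrt{30}$ ($S{\left(A \right)} = 2 \sqrt{-71 - 49} = 2 \sqrt{-120} = 2 \cdot 2 i \sqrt{30} = 4 i \sqrt{30}$)
$\sqrt{22634 + S{\left(-205 \right)}} = \sqrt{22634 + 4 i \sqrt{30}}$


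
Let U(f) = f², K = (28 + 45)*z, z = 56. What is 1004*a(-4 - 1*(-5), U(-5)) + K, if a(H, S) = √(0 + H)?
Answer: 5092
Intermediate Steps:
K = 4088 (K = (28 + 45)*56 = 73*56 = 4088)
a(H, S) = √H
1004*a(-4 - 1*(-5), U(-5)) + K = 1004*√(-4 - 1*(-5)) + 4088 = 1004*√(-4 + 5) + 4088 = 1004*√1 + 4088 = 1004*1 + 4088 = 1004 + 4088 = 5092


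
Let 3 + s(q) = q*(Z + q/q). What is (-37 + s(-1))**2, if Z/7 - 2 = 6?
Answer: 9409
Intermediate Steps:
Z = 56 (Z = 14 + 7*6 = 14 + 42 = 56)
s(q) = -3 + 57*q (s(q) = -3 + q*(56 + q/q) = -3 + q*(56 + 1) = -3 + q*57 = -3 + 57*q)
(-37 + s(-1))**2 = (-37 + (-3 + 57*(-1)))**2 = (-37 + (-3 - 57))**2 = (-37 - 60)**2 = (-97)**2 = 9409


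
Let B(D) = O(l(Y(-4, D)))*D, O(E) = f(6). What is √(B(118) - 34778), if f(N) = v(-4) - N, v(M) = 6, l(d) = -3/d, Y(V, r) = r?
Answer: I*√34778 ≈ 186.49*I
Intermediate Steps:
f(N) = 6 - N
O(E) = 0 (O(E) = 6 - 1*6 = 6 - 6 = 0)
B(D) = 0 (B(D) = 0*D = 0)
√(B(118) - 34778) = √(0 - 34778) = √(-34778) = I*√34778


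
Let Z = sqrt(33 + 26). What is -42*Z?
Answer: -42*sqrt(59) ≈ -322.61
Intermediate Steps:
Z = sqrt(59) ≈ 7.6811
-42*Z = -42*sqrt(59)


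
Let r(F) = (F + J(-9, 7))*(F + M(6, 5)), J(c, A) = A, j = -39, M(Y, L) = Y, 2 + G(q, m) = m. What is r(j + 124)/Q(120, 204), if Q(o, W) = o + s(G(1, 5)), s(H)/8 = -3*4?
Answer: 2093/6 ≈ 348.83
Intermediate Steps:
G(q, m) = -2 + m
s(H) = -96 (s(H) = 8*(-3*4) = 8*(-12) = -96)
Q(o, W) = -96 + o (Q(o, W) = o - 96 = -96 + o)
r(F) = (6 + F)*(7 + F) (r(F) = (F + 7)*(F + 6) = (7 + F)*(6 + F) = (6 + F)*(7 + F))
r(j + 124)/Q(120, 204) = (42 + (-39 + 124)² + 13*(-39 + 124))/(-96 + 120) = (42 + 85² + 13*85)/24 = (42 + 7225 + 1105)*(1/24) = 8372*(1/24) = 2093/6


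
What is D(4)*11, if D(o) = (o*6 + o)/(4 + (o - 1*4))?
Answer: 77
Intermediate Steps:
D(o) = 7 (D(o) = (6*o + o)/(4 + (o - 4)) = (7*o)/(4 + (-4 + o)) = (7*o)/o = 7)
D(4)*11 = 7*11 = 77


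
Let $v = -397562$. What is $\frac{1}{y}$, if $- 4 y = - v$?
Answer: $- \frac{2}{198781} \approx -1.0061 \cdot 10^{-5}$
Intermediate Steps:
$y = - \frac{198781}{2}$ ($y = - \frac{\left(-1\right) \left(-397562\right)}{4} = \left(- \frac{1}{4}\right) 397562 = - \frac{198781}{2} \approx -99391.0$)
$\frac{1}{y} = \frac{1}{- \frac{198781}{2}} = - \frac{2}{198781}$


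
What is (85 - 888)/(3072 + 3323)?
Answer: -803/6395 ≈ -0.12557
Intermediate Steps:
(85 - 888)/(3072 + 3323) = -803/6395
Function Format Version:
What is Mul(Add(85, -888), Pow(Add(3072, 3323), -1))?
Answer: Rational(-803, 6395) ≈ -0.12557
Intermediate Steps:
Mul(Add(85, -888), Pow(Add(3072, 3323), -1)) = Mul(-803, Pow(6395, -1)) = Mul(-803, Rational(1, 6395)) = Rational(-803, 6395)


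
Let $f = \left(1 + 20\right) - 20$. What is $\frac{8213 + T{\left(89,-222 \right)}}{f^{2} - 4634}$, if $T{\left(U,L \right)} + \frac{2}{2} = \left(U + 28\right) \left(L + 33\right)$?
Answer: $\frac{13901}{4633} \approx 3.0004$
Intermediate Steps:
$f = 1$ ($f = 21 - 20 = 1$)
$T{\left(U,L \right)} = -1 + \left(28 + U\right) \left(33 + L\right)$ ($T{\left(U,L \right)} = -1 + \left(U + 28\right) \left(L + 33\right) = -1 + \left(28 + U\right) \left(33 + L\right)$)
$\frac{8213 + T{\left(89,-222 \right)}}{f^{2} - 4634} = \frac{8213 + \left(923 + 28 \left(-222\right) + 33 \cdot 89 - 19758\right)}{1^{2} - 4634} = \frac{8213 + \left(923 - 6216 + 2937 - 19758\right)}{1 - 4634} = \frac{8213 - 22114}{-4633} = \left(-13901\right) \left(- \frac{1}{4633}\right) = \frac{13901}{4633}$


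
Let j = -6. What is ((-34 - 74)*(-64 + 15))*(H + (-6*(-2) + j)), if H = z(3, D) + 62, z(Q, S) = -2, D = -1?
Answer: 349272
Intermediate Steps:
H = 60 (H = -2 + 62 = 60)
((-34 - 74)*(-64 + 15))*(H + (-6*(-2) + j)) = ((-34 - 74)*(-64 + 15))*(60 + (-6*(-2) - 6)) = (-108*(-49))*(60 + (12 - 6)) = 5292*(60 + 6) = 5292*66 = 349272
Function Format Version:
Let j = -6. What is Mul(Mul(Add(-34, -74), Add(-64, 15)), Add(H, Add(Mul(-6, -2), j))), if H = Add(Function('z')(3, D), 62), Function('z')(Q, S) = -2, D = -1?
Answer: 349272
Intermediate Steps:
H = 60 (H = Add(-2, 62) = 60)
Mul(Mul(Add(-34, -74), Add(-64, 15)), Add(H, Add(Mul(-6, -2), j))) = Mul(Mul(Add(-34, -74), Add(-64, 15)), Add(60, Add(Mul(-6, -2), -6))) = Mul(Mul(-108, -49), Add(60, Add(12, -6))) = Mul(5292, Add(60, 6)) = Mul(5292, 66) = 349272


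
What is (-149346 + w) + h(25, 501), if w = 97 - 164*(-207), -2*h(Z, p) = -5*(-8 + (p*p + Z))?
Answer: 512244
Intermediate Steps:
h(Z, p) = -20 + 5*Z/2 + 5*p**2/2 (h(Z, p) = -(-5)*(-8 + (p*p + Z))/2 = -(-5)*(-8 + (p**2 + Z))/2 = -(-5)*(-8 + (Z + p**2))/2 = -(-5)*(-8 + Z + p**2)/2 = -(40 - 5*Z - 5*p**2)/2 = -20 + 5*Z/2 + 5*p**2/2)
w = 34045 (w = 97 + 33948 = 34045)
(-149346 + w) + h(25, 501) = (-149346 + 34045) + (-20 + (5/2)*25 + (5/2)*501**2) = -115301 + (-20 + 125/2 + (5/2)*251001) = -115301 + (-20 + 125/2 + 1255005/2) = -115301 + 627545 = 512244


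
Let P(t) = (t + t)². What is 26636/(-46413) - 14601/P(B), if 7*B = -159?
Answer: -3988852589/521496468 ≈ -7.6489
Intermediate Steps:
B = -159/7 (B = (⅐)*(-159) = -159/7 ≈ -22.714)
P(t) = 4*t² (P(t) = (2*t)² = 4*t²)
26636/(-46413) - 14601/P(B) = 26636/(-46413) - 14601/(4*(-159/7)²) = 26636*(-1/46413) - 14601/(4*(25281/49)) = -26636/46413 - 14601/101124/49 = -26636/46413 - 14601*49/101124 = -26636/46413 - 238483/33708 = -3988852589/521496468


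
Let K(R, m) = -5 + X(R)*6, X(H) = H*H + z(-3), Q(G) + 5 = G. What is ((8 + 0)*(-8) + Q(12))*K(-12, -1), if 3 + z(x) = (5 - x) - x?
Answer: -51699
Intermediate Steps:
z(x) = 2 - 2*x (z(x) = -3 + ((5 - x) - x) = -3 + (5 - 2*x) = 2 - 2*x)
Q(G) = -5 + G
X(H) = 8 + H² (X(H) = H*H + (2 - 2*(-3)) = H² + (2 + 6) = H² + 8 = 8 + H²)
K(R, m) = 43 + 6*R² (K(R, m) = -5 + (8 + R²)*6 = -5 + (48 + 6*R²) = 43 + 6*R²)
((8 + 0)*(-8) + Q(12))*K(-12, -1) = ((8 + 0)*(-8) + (-5 + 12))*(43 + 6*(-12)²) = (8*(-8) + 7)*(43 + 6*144) = (-64 + 7)*(43 + 864) = -57*907 = -51699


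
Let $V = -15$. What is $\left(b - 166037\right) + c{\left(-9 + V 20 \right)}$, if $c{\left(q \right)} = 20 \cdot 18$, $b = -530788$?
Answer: $-696465$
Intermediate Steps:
$c{\left(q \right)} = 360$
$\left(b - 166037\right) + c{\left(-9 + V 20 \right)} = \left(-530788 - 166037\right) + 360 = -696825 + 360 = -696465$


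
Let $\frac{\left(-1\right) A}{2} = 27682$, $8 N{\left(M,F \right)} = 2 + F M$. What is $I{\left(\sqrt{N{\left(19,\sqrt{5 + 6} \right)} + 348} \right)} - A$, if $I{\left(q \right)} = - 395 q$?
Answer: $55364 - \frac{395 \sqrt{5572 + 38 \sqrt{11}}}{4} \approx 47910.0$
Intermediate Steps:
$N{\left(M,F \right)} = \frac{1}{4} + \frac{F M}{8}$ ($N{\left(M,F \right)} = \frac{2 + F M}{8} = \frac{1}{4} + \frac{F M}{8}$)
$A = -55364$ ($A = \left(-2\right) 27682 = -55364$)
$I{\left(\sqrt{N{\left(19,\sqrt{5 + 6} \right)} + 348} \right)} - A = - 395 \sqrt{\left(\frac{1}{4} + \frac{1}{8} \sqrt{5 + 6} \cdot 19\right) + 348} - -55364 = - 395 \sqrt{\left(\frac{1}{4} + \frac{1}{8} \sqrt{11} \cdot 19\right) + 348} + 55364 = - 395 \sqrt{\left(\frac{1}{4} + \frac{19 \sqrt{11}}{8}\right) + 348} + 55364 = - 395 \sqrt{\frac{1393}{4} + \frac{19 \sqrt{11}}{8}} + 55364 = 55364 - 395 \sqrt{\frac{1393}{4} + \frac{19 \sqrt{11}}{8}}$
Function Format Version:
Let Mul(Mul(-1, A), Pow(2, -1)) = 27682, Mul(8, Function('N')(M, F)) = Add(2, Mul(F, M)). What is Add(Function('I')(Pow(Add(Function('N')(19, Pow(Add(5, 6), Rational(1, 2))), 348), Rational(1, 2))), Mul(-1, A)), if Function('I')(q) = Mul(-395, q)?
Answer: Add(55364, Mul(Rational(-395, 4), Pow(Add(5572, Mul(38, Pow(11, Rational(1, 2)))), Rational(1, 2)))) ≈ 47910.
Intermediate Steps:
Function('N')(M, F) = Add(Rational(1, 4), Mul(Rational(1, 8), F, M)) (Function('N')(M, F) = Mul(Rational(1, 8), Add(2, Mul(F, M))) = Add(Rational(1, 4), Mul(Rational(1, 8), F, M)))
A = -55364 (A = Mul(-2, 27682) = -55364)
Add(Function('I')(Pow(Add(Function('N')(19, Pow(Add(5, 6), Rational(1, 2))), 348), Rational(1, 2))), Mul(-1, A)) = Add(Mul(-395, Pow(Add(Add(Rational(1, 4), Mul(Rational(1, 8), Pow(Add(5, 6), Rational(1, 2)), 19)), 348), Rational(1, 2))), Mul(-1, -55364)) = Add(Mul(-395, Pow(Add(Add(Rational(1, 4), Mul(Rational(1, 8), Pow(11, Rational(1, 2)), 19)), 348), Rational(1, 2))), 55364) = Add(Mul(-395, Pow(Add(Add(Rational(1, 4), Mul(Rational(19, 8), Pow(11, Rational(1, 2)))), 348), Rational(1, 2))), 55364) = Add(Mul(-395, Pow(Add(Rational(1393, 4), Mul(Rational(19, 8), Pow(11, Rational(1, 2)))), Rational(1, 2))), 55364) = Add(55364, Mul(-395, Pow(Add(Rational(1393, 4), Mul(Rational(19, 8), Pow(11, Rational(1, 2)))), Rational(1, 2))))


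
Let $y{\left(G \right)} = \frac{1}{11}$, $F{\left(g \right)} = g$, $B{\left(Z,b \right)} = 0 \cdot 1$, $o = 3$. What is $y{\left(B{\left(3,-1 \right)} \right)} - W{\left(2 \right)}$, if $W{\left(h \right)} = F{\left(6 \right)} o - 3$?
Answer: $- \frac{164}{11} \approx -14.909$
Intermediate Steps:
$B{\left(Z,b \right)} = 0$
$y{\left(G \right)} = \frac{1}{11}$
$W{\left(h \right)} = 15$ ($W{\left(h \right)} = 6 \cdot 3 - 3 = 18 - 3 = 15$)
$y{\left(B{\left(3,-1 \right)} \right)} - W{\left(2 \right)} = \frac{1}{11} - 15 = - \frac{164}{11}$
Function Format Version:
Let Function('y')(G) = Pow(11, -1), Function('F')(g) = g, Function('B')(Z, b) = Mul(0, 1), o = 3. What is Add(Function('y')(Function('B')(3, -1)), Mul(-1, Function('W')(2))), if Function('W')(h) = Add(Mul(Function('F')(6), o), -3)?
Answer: Rational(-164, 11) ≈ -14.909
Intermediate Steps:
Function('B')(Z, b) = 0
Function('y')(G) = Rational(1, 11)
Function('W')(h) = 15 (Function('W')(h) = Add(Mul(6, 3), -3) = Add(18, -3) = 15)
Add(Function('y')(Function('B')(3, -1)), Mul(-1, Function('W')(2))) = Add(Rational(1, 11), Mul(-1, 15)) = Add(Rational(1, 11), -15) = Rational(-164, 11)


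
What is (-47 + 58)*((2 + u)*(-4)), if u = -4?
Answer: 88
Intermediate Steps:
(-47 + 58)*((2 + u)*(-4)) = (-47 + 58)*((2 - 4)*(-4)) = 11*(-2*(-4)) = 11*8 = 88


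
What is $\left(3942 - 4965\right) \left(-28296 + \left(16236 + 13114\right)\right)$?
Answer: $-1078242$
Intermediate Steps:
$\left(3942 - 4965\right) \left(-28296 + \left(16236 + 13114\right)\right) = - 1023 \left(-28296 + 29350\right) = \left(-1023\right) 1054 = -1078242$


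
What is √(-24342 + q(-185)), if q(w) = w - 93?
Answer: 2*I*√6155 ≈ 156.91*I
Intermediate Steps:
q(w) = -93 + w
√(-24342 + q(-185)) = √(-24342 + (-93 - 185)) = √(-24342 - 278) = √(-24620) = 2*I*√6155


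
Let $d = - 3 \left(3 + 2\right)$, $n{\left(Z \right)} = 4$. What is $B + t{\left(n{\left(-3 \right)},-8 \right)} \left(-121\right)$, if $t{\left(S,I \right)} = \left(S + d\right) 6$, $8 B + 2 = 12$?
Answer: $\frac{31949}{4} \approx 7987.3$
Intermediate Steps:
$B = \frac{5}{4}$ ($B = - \frac{1}{4} + \frac{1}{8} \cdot 12 = - \frac{1}{4} + \frac{3}{2} = \frac{5}{4} \approx 1.25$)
$d = -15$ ($d = \left(-3\right) 5 = -15$)
$t{\left(S,I \right)} = -90 + 6 S$ ($t{\left(S,I \right)} = \left(S - 15\right) 6 = \left(-15 + S\right) 6 = -90 + 6 S$)
$B + t{\left(n{\left(-3 \right)},-8 \right)} \left(-121\right) = \frac{5}{4} + \left(-90 + 6 \cdot 4\right) \left(-121\right) = \frac{5}{4} + \left(-90 + 24\right) \left(-121\right) = \frac{5}{4} - -7986 = \frac{5}{4} + 7986 = \frac{31949}{4}$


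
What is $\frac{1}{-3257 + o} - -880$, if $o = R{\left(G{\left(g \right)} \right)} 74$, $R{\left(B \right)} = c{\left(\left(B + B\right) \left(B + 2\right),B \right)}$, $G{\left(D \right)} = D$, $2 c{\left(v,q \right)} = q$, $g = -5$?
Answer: $\frac{3028959}{3442} \approx 880.0$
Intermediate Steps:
$c{\left(v,q \right)} = \frac{q}{2}$
$R{\left(B \right)} = \frac{B}{2}$
$o = -185$ ($o = \frac{1}{2} \left(-5\right) 74 = \left(- \frac{5}{2}\right) 74 = -185$)
$\frac{1}{-3257 + o} - -880 = \frac{1}{-3257 - 185} - -880 = \frac{1}{-3442} + 880 = - \frac{1}{3442} + 880 = \frac{3028959}{3442}$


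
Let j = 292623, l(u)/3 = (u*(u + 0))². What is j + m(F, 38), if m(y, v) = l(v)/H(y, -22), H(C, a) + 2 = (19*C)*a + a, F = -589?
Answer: 36021800151/123089 ≈ 2.9265e+5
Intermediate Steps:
H(C, a) = -2 + a + 19*C*a (H(C, a) = -2 + ((19*C)*a + a) = -2 + (19*C*a + a) = -2 + (a + 19*C*a) = -2 + a + 19*C*a)
l(u) = 3*u⁴ (l(u) = 3*(u*(u + 0))² = 3*(u*u)² = 3*(u²)² = 3*u⁴)
m(y, v) = 3*v⁴/(-24 - 418*y) (m(y, v) = (3*v⁴)/(-2 - 22 + 19*y*(-22)) = (3*v⁴)/(-2 - 22 - 418*y) = (3*v⁴)/(-24 - 418*y) = 3*v⁴/(-24 - 418*y))
j + m(F, 38) = 292623 + (3/2)*38⁴/(-12 - 209*(-589)) = 292623 + (3/2)*2085136/(-12 + 123101) = 292623 + (3/2)*2085136/123089 = 292623 + (3/2)*2085136*(1/123089) = 292623 + 3127704/123089 = 36021800151/123089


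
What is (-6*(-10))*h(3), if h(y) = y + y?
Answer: 360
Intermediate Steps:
h(y) = 2*y
(-6*(-10))*h(3) = (-6*(-10))*(2*3) = 60*6 = 360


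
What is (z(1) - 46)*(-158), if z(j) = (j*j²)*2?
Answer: 6952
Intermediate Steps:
z(j) = 2*j³ (z(j) = j³*2 = 2*j³)
(z(1) - 46)*(-158) = (2*1³ - 46)*(-158) = (2*1 - 46)*(-158) = (2 - 46)*(-158) = -44*(-158) = 6952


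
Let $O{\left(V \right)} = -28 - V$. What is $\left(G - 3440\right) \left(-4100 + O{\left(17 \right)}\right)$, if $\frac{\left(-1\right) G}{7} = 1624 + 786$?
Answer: $84184950$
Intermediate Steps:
$G = -16870$ ($G = - 7 \left(1624 + 786\right) = \left(-7\right) 2410 = -16870$)
$\left(G - 3440\right) \left(-4100 + O{\left(17 \right)}\right) = \left(-16870 - 3440\right) \left(-4100 - 45\right) = - 20310 \left(-4100 - 45\right) = \left(-20310\right) \left(-4145\right) = 84184950$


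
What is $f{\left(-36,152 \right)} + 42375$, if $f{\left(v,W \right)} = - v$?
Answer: $42411$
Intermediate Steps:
$f{\left(-36,152 \right)} + 42375 = \left(-1\right) \left(-36\right) + 42375 = 36 + 42375 = 42411$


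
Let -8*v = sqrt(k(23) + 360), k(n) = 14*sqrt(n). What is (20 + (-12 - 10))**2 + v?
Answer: 4 - sqrt(360 + 14*sqrt(23))/8 ≈ 1.4166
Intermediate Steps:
v = -sqrt(360 + 14*sqrt(23))/8 (v = -sqrt(14*sqrt(23) + 360)/8 = -sqrt(360 + 14*sqrt(23))/8 ≈ -2.5834)
(20 + (-12 - 10))**2 + v = (20 + (-12 - 10))**2 - sqrt(360 + 14*sqrt(23))/8 = (20 - 22)**2 - sqrt(360 + 14*sqrt(23))/8 = (-2)**2 - sqrt(360 + 14*sqrt(23))/8 = 4 - sqrt(360 + 14*sqrt(23))/8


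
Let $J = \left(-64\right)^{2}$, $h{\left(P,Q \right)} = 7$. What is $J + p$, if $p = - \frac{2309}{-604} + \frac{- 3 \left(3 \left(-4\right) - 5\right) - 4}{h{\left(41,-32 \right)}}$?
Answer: $\frac{17362439}{4228} \approx 4106.5$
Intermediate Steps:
$p = \frac{44551}{4228}$ ($p = - \frac{2309}{-604} + \frac{- 3 \left(3 \left(-4\right) - 5\right) - 4}{7} = \left(-2309\right) \left(- \frac{1}{604}\right) + \left(- 3 \left(-12 - 5\right) - 4\right) \frac{1}{7} = \frac{2309}{604} + \left(\left(-3\right) \left(-17\right) - 4\right) \frac{1}{7} = \frac{2309}{604} + \left(51 - 4\right) \frac{1}{7} = \frac{2309}{604} + 47 \cdot \frac{1}{7} = \frac{2309}{604} + \frac{47}{7} = \frac{44551}{4228} \approx 10.537$)
$J = 4096$
$J + p = 4096 + \frac{44551}{4228} = \frac{17362439}{4228}$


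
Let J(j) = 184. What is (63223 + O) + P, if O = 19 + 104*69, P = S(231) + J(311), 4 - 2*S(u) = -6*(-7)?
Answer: 70583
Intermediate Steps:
S(u) = -19 (S(u) = 2 - (-3)*(-7) = 2 - ½*42 = 2 - 21 = -19)
P = 165 (P = -19 + 184 = 165)
O = 7195 (O = 19 + 7176 = 7195)
(63223 + O) + P = (63223 + 7195) + 165 = 70418 + 165 = 70583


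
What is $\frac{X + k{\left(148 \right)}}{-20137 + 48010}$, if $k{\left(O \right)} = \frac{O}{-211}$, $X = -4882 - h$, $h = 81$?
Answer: $- \frac{1047341}{5881203} \approx -0.17808$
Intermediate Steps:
$X = -4963$ ($X = -4882 - 81 = -4963$)
$k{\left(O \right)} = - \frac{O}{211}$ ($k{\left(O \right)} = O \left(- \frac{1}{211}\right) = - \frac{O}{211}$)
$\frac{X + k{\left(148 \right)}}{-20137 + 48010} = \frac{-4963 - \frac{148}{211}}{-20137 + 48010} = \frac{-4963 - \frac{148}{211}}{27873} = \left(- \frac{1047341}{211}\right) \frac{1}{27873} = - \frac{1047341}{5881203}$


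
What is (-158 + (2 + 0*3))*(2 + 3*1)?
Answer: -780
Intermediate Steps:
(-158 + (2 + 0*3))*(2 + 3*1) = (-158 + (2 + 0))*(2 + 3) = (-158 + 2)*5 = -156*5 = -780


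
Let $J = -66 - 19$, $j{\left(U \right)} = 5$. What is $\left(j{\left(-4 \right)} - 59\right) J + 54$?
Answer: $4644$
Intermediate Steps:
$J = -85$ ($J = -66 - 19 = -85$)
$\left(j{\left(-4 \right)} - 59\right) J + 54 = \left(5 - 59\right) \left(-85\right) + 54 = \left(-54\right) \left(-85\right) + 54 = 4590 + 54 = 4644$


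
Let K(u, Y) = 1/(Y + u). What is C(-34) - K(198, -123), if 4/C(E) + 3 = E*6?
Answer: -169/5175 ≈ -0.032657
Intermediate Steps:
C(E) = 4/(-3 + 6*E) (C(E) = 4/(-3 + E*6) = 4/(-3 + 6*E))
C(-34) - K(198, -123) = 4/(3*(-1 + 2*(-34))) - 1/(-123 + 198) = 4/(3*(-1 - 68)) - 1/75 = (4/3)/(-69) - 1*1/75 = (4/3)*(-1/69) - 1/75 = -4/207 - 1/75 = -169/5175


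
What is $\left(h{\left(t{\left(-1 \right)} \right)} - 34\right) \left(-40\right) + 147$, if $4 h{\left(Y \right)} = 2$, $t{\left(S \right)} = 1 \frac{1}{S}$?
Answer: $1487$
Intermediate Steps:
$t{\left(S \right)} = \frac{1}{S}$
$h{\left(Y \right)} = \frac{1}{2}$ ($h{\left(Y \right)} = \frac{1}{4} \cdot 2 = \frac{1}{2}$)
$\left(h{\left(t{\left(-1 \right)} \right)} - 34\right) \left(-40\right) + 147 = \left(\frac{1}{2} - 34\right) \left(-40\right) + 147 = \left(- \frac{67}{2}\right) \left(-40\right) + 147 = 1340 + 147 = 1487$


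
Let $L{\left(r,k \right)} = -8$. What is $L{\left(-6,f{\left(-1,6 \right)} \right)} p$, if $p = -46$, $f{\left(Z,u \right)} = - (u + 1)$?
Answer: $368$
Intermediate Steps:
$f{\left(Z,u \right)} = -1 - u$ ($f{\left(Z,u \right)} = - (1 + u) = -1 - u$)
$L{\left(-6,f{\left(-1,6 \right)} \right)} p = \left(-8\right) \left(-46\right) = 368$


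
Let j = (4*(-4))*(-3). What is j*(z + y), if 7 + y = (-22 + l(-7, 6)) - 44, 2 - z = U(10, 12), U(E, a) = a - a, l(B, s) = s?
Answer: -3120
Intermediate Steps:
U(E, a) = 0
z = 2 (z = 2 - 1*0 = 2 + 0 = 2)
j = 48 (j = -16*(-3) = 48)
y = -67 (y = -7 + ((-22 + 6) - 44) = -7 + (-16 - 44) = -7 - 60 = -67)
j*(z + y) = 48*(2 - 67) = 48*(-65) = -3120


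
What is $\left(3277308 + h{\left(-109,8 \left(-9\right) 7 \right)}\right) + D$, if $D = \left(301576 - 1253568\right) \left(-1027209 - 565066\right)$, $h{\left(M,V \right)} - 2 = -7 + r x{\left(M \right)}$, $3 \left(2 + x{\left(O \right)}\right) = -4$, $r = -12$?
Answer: $1515836339143$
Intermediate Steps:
$x{\left(O \right)} = - \frac{10}{3}$ ($x{\left(O \right)} = -2 + \frac{1}{3} \left(-4\right) = -2 - \frac{4}{3} = - \frac{10}{3}$)
$h{\left(M,V \right)} = 35$ ($h{\left(M,V \right)} = 2 - -33 = 2 + \left(-7 + 40\right) = 2 + 33 = 35$)
$D = 1515833061800$ ($D = \left(-951992\right) \left(-1592275\right) = 1515833061800$)
$\left(3277308 + h{\left(-109,8 \left(-9\right) 7 \right)}\right) + D = \left(3277308 + 35\right) + 1515833061800 = 3277343 + 1515833061800 = 1515836339143$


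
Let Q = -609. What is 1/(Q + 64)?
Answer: -1/545 ≈ -0.0018349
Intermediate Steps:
1/(Q + 64) = 1/(-609 + 64) = 1/(-545) = -1/545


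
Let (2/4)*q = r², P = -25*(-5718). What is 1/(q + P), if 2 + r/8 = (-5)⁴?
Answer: 1/49823462 ≈ 2.0071e-8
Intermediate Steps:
r = 4984 (r = -16 + 8*(-5)⁴ = -16 + 8*625 = -16 + 5000 = 4984)
P = 142950
q = 49680512 (q = 2*4984² = 2*24840256 = 49680512)
1/(q + P) = 1/(49680512 + 142950) = 1/49823462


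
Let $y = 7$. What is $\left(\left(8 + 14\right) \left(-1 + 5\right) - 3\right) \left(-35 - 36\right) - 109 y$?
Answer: $-6798$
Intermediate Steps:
$\left(\left(8 + 14\right) \left(-1 + 5\right) - 3\right) \left(-35 - 36\right) - 109 y = \left(\left(8 + 14\right) \left(-1 + 5\right) - 3\right) \left(-35 - 36\right) - 763 = \left(22 \cdot 4 - 3\right) \left(-71\right) - 763 = \left(88 - 3\right) \left(-71\right) - 763 = 85 \left(-71\right) - 763 = -6035 - 763 = -6798$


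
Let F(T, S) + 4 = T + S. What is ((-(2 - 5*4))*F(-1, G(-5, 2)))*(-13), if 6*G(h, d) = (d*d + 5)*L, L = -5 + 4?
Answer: 1521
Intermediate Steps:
L = -1
G(h, d) = -⅚ - d²/6 (G(h, d) = ((d*d + 5)*(-1))/6 = ((d² + 5)*(-1))/6 = ((5 + d²)*(-1))/6 = (-5 - d²)/6 = -⅚ - d²/6)
F(T, S) = -4 + S + T (F(T, S) = -4 + (T + S) = -4 + (S + T) = -4 + S + T)
((-(2 - 5*4))*F(-1, G(-5, 2)))*(-13) = ((-(2 - 5*4))*(-4 + (-⅚ - ⅙*2²) - 1))*(-13) = ((-(2 - 20))*(-4 + (-⅚ - ⅙*4) - 1))*(-13) = ((-1*(-18))*(-4 + (-⅚ - ⅔) - 1))*(-13) = (18*(-4 - 3/2 - 1))*(-13) = (18*(-13/2))*(-13) = -117*(-13) = 1521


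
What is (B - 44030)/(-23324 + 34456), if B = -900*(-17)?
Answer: -14365/5566 ≈ -2.5808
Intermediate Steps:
B = 15300
(B - 44030)/(-23324 + 34456) = (15300 - 44030)/(-23324 + 34456) = -28730/11132 = -28730*1/11132 = -14365/5566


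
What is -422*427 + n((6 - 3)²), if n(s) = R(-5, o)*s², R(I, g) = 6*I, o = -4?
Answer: -182624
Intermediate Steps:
n(s) = -30*s² (n(s) = (6*(-5))*s² = -30*s²)
-422*427 + n((6 - 3)²) = -422*427 - 30*(6 - 3)⁴ = -180194 - 30*(3²)² = -180194 - 30*9² = -180194 - 30*81 = -180194 - 2430 = -182624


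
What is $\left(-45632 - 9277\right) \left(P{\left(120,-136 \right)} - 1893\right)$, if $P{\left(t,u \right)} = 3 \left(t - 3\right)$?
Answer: $84669678$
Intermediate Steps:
$P{\left(t,u \right)} = -9 + 3 t$ ($P{\left(t,u \right)} = 3 \left(-3 + t\right) = -9 + 3 t$)
$\left(-45632 - 9277\right) \left(P{\left(120,-136 \right)} - 1893\right) = \left(-45632 - 9277\right) \left(\left(-9 + 3 \cdot 120\right) - 1893\right) = - 54909 \left(\left(-9 + 360\right) - 1893\right) = - 54909 \left(351 - 1893\right) = \left(-54909\right) \left(-1542\right) = 84669678$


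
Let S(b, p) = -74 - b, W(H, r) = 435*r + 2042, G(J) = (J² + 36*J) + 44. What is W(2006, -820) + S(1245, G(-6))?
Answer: -355977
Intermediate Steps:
G(J) = 44 + J² + 36*J
W(H, r) = 2042 + 435*r
W(2006, -820) + S(1245, G(-6)) = (2042 + 435*(-820)) + (-74 - 1*1245) = (2042 - 356700) + (-74 - 1245) = -354658 - 1319 = -355977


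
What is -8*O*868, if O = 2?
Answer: -13888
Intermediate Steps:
-8*O*868 = -8*2*868 = -16*868 = -13888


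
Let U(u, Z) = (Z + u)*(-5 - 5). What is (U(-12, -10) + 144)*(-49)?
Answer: -17836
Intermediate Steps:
U(u, Z) = -10*Z - 10*u (U(u, Z) = (Z + u)*(-10) = -10*Z - 10*u)
(U(-12, -10) + 144)*(-49) = ((-10*(-10) - 10*(-12)) + 144)*(-49) = ((100 + 120) + 144)*(-49) = (220 + 144)*(-49) = 364*(-49) = -17836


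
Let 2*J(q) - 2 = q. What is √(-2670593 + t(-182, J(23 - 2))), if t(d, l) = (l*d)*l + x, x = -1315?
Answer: I*√10783910/2 ≈ 1641.9*I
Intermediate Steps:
J(q) = 1 + q/2
t(d, l) = -1315 + d*l² (t(d, l) = (l*d)*l - 1315 = (d*l)*l - 1315 = d*l² - 1315 = -1315 + d*l²)
√(-2670593 + t(-182, J(23 - 2))) = √(-2670593 + (-1315 - 182*(1 + (23 - 2)/2)²)) = √(-2670593 + (-1315 - 182*(1 + (½)*21)²)) = √(-2670593 + (-1315 - 182*(1 + 21/2)²)) = √(-2670593 + (-1315 - 182*(23/2)²)) = √(-2670593 + (-1315 - 182*529/4)) = √(-2670593 + (-1315 - 48139/2)) = √(-2670593 - 50769/2) = √(-5391955/2) = I*√10783910/2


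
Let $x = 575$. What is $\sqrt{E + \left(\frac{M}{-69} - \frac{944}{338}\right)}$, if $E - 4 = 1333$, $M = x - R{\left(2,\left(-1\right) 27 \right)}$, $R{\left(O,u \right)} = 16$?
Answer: $\frac{\sqrt{1066996542}}{897} \approx 36.416$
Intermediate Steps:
$M = 559$ ($M = 575 - 16 = 559$)
$E = 1337$ ($E = 4 + 1333 = 1337$)
$\sqrt{E + \left(\frac{M}{-69} - \frac{944}{338}\right)} = \sqrt{1337 + \left(\frac{559}{-69} - \frac{944}{338}\right)} = \sqrt{1337 + \left(559 \left(- \frac{1}{69}\right) - \frac{472}{169}\right)} = \sqrt{1337 - \frac{127039}{11661}} = \sqrt{\frac{15463718}{11661}} = \frac{\sqrt{1066996542}}{897}$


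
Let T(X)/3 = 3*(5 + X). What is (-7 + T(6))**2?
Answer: 8464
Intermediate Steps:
T(X) = 45 + 9*X (T(X) = 3*(3*(5 + X)) = 3*(15 + 3*X) = 45 + 9*X)
(-7 + T(6))**2 = (-7 + (45 + 9*6))**2 = (-7 + (45 + 54))**2 = (-7 + 99)**2 = 92**2 = 8464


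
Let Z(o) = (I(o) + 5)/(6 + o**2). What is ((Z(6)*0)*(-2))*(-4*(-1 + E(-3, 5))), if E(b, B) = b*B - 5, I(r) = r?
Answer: 0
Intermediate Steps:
E(b, B) = -5 + B*b (E(b, B) = B*b - 5 = -5 + B*b)
Z(o) = (5 + o)/(6 + o**2) (Z(o) = (o + 5)/(6 + o**2) = (5 + o)/(6 + o**2))
((Z(6)*0)*(-2))*(-4*(-1 + E(-3, 5))) = ((((5 + 6)/(6 + 6**2))*0)*(-2))*(-4*(-1 + (-5 + 5*(-3)))) = (((11/(6 + 36))*0)*(-2))*(-4*(-1 + (-5 - 15))) = (((11/42)*0)*(-2))*(-4*(-1 - 20)) = ((((1/42)*11)*0)*(-2))*(-4*(-21)) = (((11/42)*0)*(-2))*84 = (0*(-2))*84 = 0*84 = 0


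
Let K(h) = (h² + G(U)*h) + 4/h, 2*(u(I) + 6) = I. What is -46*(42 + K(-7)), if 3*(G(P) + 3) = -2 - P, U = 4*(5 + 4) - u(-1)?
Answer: -207943/21 ≈ -9902.0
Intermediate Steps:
u(I) = -6 + I/2
U = 85/2 (U = 4*(5 + 4) - (-6 + (½)*(-1)) = 4*9 - (-6 - ½) = 36 - 1*(-13/2) = 36 + 13/2 = 85/2 ≈ 42.500)
G(P) = -11/3 - P/3 (G(P) = -3 + (-2 - P)/3 = -3 + (-⅔ - P/3) = -11/3 - P/3)
K(h) = h² + 4/h - 107*h/6 (K(h) = (h² + (-11/3 - ⅓*85/2)*h) + 4/h = (h² + (-11/3 - 85/6)*h) + 4/h = (h² - 107*h/6) + 4/h = h² + 4/h - 107*h/6)
-46*(42 + K(-7)) = -46*(42 + ((-7)² + 4/(-7) - 107/6*(-7))) = -46*(42 + (49 + 4*(-⅐) + 749/6)) = -46*(42 + (49 - 4/7 + 749/6)) = -46*(42 + 7277/42) = -46*9041/42 = -207943/21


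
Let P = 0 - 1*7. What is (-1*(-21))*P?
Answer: -147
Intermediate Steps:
P = -7 (P = 0 - 7 = -7)
(-1*(-21))*P = -1*(-21)*(-7) = 21*(-7) = -147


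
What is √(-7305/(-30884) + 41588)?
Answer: √9916938079937/15442 ≈ 203.93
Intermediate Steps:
√(-7305/(-30884) + 41588) = √(-7305*(-1/30884) + 41588) = √(7305/30884 + 41588) = √(1284411097/30884) = √9916938079937/15442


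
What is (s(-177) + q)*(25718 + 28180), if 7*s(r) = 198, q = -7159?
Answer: -2690318670/7 ≈ -3.8433e+8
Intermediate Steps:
s(r) = 198/7 (s(r) = (⅐)*198 = 198/7)
(s(-177) + q)*(25718 + 28180) = (198/7 - 7159)*(25718 + 28180) = -49915/7*53898 = -2690318670/7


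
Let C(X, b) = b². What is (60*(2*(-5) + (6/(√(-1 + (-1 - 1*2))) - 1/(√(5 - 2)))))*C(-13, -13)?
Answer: -101400 - 30420*I - 3380*√3 ≈ -1.0725e+5 - 30420.0*I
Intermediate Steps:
(60*(2*(-5) + (6/(√(-1 + (-1 - 1*2))) - 1/(√(5 - 2)))))*C(-13, -13) = (60*(2*(-5) + (6/(√(-1 + (-1 - 1*2))) - 1/(√(5 - 2)))))*(-13)² = (60*(-10 + (6/(√(-1 + (-1 - 2))) - 1/(√3))))*169 = (60*(-10 + (6/(√(-1 - 3)) - √3/3)))*169 = (60*(-10 + (6/(√(-4)) - √3/3)))*169 = (60*(-10 + (6/((2*I)) - √3/3)))*169 = (60*(-10 + (6*(-I/2) - √3/3)))*169 = (60*(-10 + (-3*I - √3/3)))*169 = (60*(-10 - 3*I - √3/3))*169 = (-600 - 180*I - 20*√3)*169 = -101400 - 30420*I - 3380*√3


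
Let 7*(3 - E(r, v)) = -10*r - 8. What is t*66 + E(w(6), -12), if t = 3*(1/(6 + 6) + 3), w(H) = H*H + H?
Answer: 9445/14 ≈ 674.64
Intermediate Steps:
w(H) = H + H² (w(H) = H² + H = H + H²)
t = 37/4 (t = 3*(1/12 + 3) = 3*(37/12) = 37/4 ≈ 9.2500)
E(r, v) = 29/7 + 10*r/7 (E(r, v) = 3 - (-10*r - 8)/7 = 3 - (-8 - 10*r)/7 = 3 + (8/7 + 10*r/7) = 29/7 + 10*r/7)
t*66 + E(w(6), -12) = (37/4)*66 + (29/7 + 10*(6*(1 + 6))/7) = 1221/2 + (29/7 + 10*(6*7)/7) = 1221/2 + (29/7 + (10/7)*42) = 1221/2 + (29/7 + 60) = 1221/2 + 449/7 = 9445/14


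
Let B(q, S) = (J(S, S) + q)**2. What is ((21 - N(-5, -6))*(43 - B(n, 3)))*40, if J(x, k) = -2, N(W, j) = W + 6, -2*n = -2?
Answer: 33600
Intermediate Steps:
n = 1 (n = -1/2*(-2) = 1)
N(W, j) = 6 + W
B(q, S) = (-2 + q)**2
((21 - N(-5, -6))*(43 - B(n, 3)))*40 = ((21 - (6 - 5))*(43 - (-2 + 1)**2))*40 = ((21 - 1*1)*(43 - 1*(-1)**2))*40 = ((21 - 1)*(43 - 1*1))*40 = (20*(43 - 1))*40 = (20*42)*40 = 840*40 = 33600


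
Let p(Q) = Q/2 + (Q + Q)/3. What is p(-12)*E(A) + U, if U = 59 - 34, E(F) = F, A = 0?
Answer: 25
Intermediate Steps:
U = 25
p(Q) = 7*Q/6 (p(Q) = Q*(½) + (2*Q)*(⅓) = Q/2 + 2*Q/3 = 7*Q/6)
p(-12)*E(A) + U = ((7/6)*(-12))*0 + 25 = -14*0 + 25 = 0 + 25 = 25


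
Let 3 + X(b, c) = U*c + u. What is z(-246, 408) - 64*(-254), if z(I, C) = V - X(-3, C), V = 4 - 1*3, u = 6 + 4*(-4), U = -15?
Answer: 22390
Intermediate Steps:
u = -10 (u = 6 - 16 = -10)
X(b, c) = -13 - 15*c (X(b, c) = -3 + (-15*c - 10) = -3 + (-10 - 15*c) = -13 - 15*c)
V = 1 (V = 4 - 3 = 1)
z(I, C) = 14 + 15*C (z(I, C) = 1 - (-13 - 15*C) = 1 + (13 + 15*C) = 14 + 15*C)
z(-246, 408) - 64*(-254) = (14 + 15*408) - 64*(-254) = (14 + 6120) + 16256 = 6134 + 16256 = 22390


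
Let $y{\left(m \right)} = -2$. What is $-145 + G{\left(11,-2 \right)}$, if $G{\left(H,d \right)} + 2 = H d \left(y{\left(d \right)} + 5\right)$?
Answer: $-213$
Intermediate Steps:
$G{\left(H,d \right)} = -2 + 3 H d$ ($G{\left(H,d \right)} = -2 + H d \left(-2 + 5\right) = -2 + H d 3 = -2 + 3 H d$)
$-145 + G{\left(11,-2 \right)} = -145 + \left(-2 + 3 \cdot 11 \left(-2\right)\right) = -145 - 68 = -213$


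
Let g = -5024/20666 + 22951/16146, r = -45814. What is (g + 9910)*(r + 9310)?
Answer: -85984468872172/237659 ≈ -3.6180e+8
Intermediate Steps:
g = 196593931/166836618 (g = -5024*1/20666 + 22951*(1/16146) = -2512/10333 + 22951/16146 = 196593931/166836618 ≈ 1.1784)
(g + 9910)*(r + 9310) = (196593931/166836618 + 9910)*(-45814 + 9310) = (1653547478311/166836618)*(-36504) = -85984468872172/237659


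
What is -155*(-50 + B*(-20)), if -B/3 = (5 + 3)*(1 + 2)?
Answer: -215450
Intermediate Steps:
B = -72 (B = -3*(5 + 3)*(1 + 2) = -24*3 = -3*24 = -72)
-155*(-50 + B*(-20)) = -155*(-50 - 72*(-20)) = -155*(-50 + 1440) = -155*1390 = -215450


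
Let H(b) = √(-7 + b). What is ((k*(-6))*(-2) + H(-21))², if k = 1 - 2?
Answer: 116 - 48*I*√7 ≈ 116.0 - 127.0*I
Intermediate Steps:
k = -1
((k*(-6))*(-2) + H(-21))² = (-1*(-6)*(-2) + √(-7 - 21))² = (6*(-2) + √(-28))² = (-12 + 2*I*√7)²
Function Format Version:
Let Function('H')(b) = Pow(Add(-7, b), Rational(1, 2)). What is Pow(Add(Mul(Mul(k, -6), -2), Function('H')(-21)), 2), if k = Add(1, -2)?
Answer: Add(116, Mul(-48, I, Pow(7, Rational(1, 2)))) ≈ Add(116.00, Mul(-127.00, I))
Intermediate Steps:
k = -1
Pow(Add(Mul(Mul(k, -6), -2), Function('H')(-21)), 2) = Pow(Add(Mul(Mul(-1, -6), -2), Pow(Add(-7, -21), Rational(1, 2))), 2) = Pow(Add(Mul(6, -2), Pow(-28, Rational(1, 2))), 2) = Pow(Add(-12, Mul(2, I, Pow(7, Rational(1, 2)))), 2)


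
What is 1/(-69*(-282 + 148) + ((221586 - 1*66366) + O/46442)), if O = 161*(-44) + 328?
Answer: 23221/3819061608 ≈ 6.0803e-6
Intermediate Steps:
O = -6756 (O = -7084 + 328 = -6756)
1/(-69*(-282 + 148) + ((221586 - 1*66366) + O/46442)) = 1/(-69*(-282 + 148) + ((221586 - 1*66366) - 6756/46442)) = 1/(-69*(-134) + ((221586 - 66366) - 6756*1/46442)) = 1/(9246 + (155220 - 3378/23221)) = 1/(9246 + 3604360242/23221) = 1/(3819061608/23221) = 23221/3819061608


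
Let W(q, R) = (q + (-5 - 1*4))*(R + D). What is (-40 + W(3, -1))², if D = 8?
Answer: 6724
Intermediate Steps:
W(q, R) = (-9 + q)*(8 + R) (W(q, R) = (q + (-5 - 1*4))*(R + 8) = (q + (-5 - 4))*(8 + R) = (q - 9)*(8 + R) = (-9 + q)*(8 + R))
(-40 + W(3, -1))² = (-40 + (-72 - 9*(-1) + 8*3 - 1*3))² = (-40 + (-72 + 9 + 24 - 3))² = (-40 - 42)² = (-82)² = 6724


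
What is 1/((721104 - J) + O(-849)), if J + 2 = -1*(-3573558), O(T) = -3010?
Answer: -1/2855462 ≈ -3.5021e-7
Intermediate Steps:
J = 3573556 (J = -2 - 1*(-3573558) = -2 + 3573558 = 3573556)
1/((721104 - J) + O(-849)) = 1/((721104 - 1*3573556) - 3010) = 1/((721104 - 3573556) - 3010) = 1/(-2852452 - 3010) = 1/(-2855462) = -1/2855462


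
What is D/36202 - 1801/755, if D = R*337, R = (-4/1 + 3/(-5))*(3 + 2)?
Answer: -3089209/1188370 ≈ -2.5995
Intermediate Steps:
R = -23 (R = (-4*1 + 3*(-⅕))*5 = (-4 - ⅗)*5 = -23/5*5 = -23)
D = -7751 (D = -23*337 = -7751)
D/36202 - 1801/755 = -7751/36202 - 1801/755 = -7751*1/36202 - 1801*1/755 = -337/1574 - 1801/755 = -3089209/1188370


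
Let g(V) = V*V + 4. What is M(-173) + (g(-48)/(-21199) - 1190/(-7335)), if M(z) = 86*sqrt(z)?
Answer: 1659526/31098933 + 86*I*sqrt(173) ≈ 0.053363 + 1131.2*I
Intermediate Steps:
g(V) = 4 + V**2 (g(V) = V**2 + 4 = 4 + V**2)
M(-173) + (g(-48)/(-21199) - 1190/(-7335)) = 86*sqrt(-173) + ((4 + (-48)**2)/(-21199) - 1190/(-7335)) = 86*(I*sqrt(173)) + ((4 + 2304)*(-1/21199) - 1190*(-1/7335)) = 86*I*sqrt(173) + (2308*(-1/21199) + 238/1467) = 86*I*sqrt(173) + (-2308/21199 + 238/1467) = 86*I*sqrt(173) + 1659526/31098933 = 1659526/31098933 + 86*I*sqrt(173)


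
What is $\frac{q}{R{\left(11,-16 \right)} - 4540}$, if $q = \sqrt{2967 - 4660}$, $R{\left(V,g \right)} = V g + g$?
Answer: $- \frac{i \sqrt{1693}}{4732} \approx - 0.0086953 i$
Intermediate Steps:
$R{\left(V,g \right)} = g + V g$
$q = i \sqrt{1693}$ ($q = \sqrt{-1693} = i \sqrt{1693} \approx 41.146 i$)
$\frac{q}{R{\left(11,-16 \right)} - 4540} = \frac{i \sqrt{1693}}{- 16 \left(1 + 11\right) - 4540} = \frac{i \sqrt{1693}}{\left(-16\right) 12 - 4540} = \frac{i \sqrt{1693}}{-192 - 4540} = \frac{i \sqrt{1693}}{-4732} = i \sqrt{1693} \left(- \frac{1}{4732}\right) = - \frac{i \sqrt{1693}}{4732}$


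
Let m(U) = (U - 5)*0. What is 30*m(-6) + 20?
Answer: 20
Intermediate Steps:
m(U) = 0 (m(U) = (-5 + U)*0 = 0)
30*m(-6) + 20 = 30*0 + 20 = 0 + 20 = 20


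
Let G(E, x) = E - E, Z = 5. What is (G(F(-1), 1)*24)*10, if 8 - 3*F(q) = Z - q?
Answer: 0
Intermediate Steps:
F(q) = 1 + q/3 (F(q) = 8/3 - (5 - q)/3 = 8/3 + (-5/3 + q/3) = 1 + q/3)
G(E, x) = 0
(G(F(-1), 1)*24)*10 = (0*24)*10 = 0*10 = 0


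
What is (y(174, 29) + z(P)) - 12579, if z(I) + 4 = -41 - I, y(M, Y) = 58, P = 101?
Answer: -12667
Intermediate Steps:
z(I) = -45 - I (z(I) = -4 + (-41 - I) = -45 - I)
(y(174, 29) + z(P)) - 12579 = (58 + (-45 - 1*101)) - 12579 = (58 + (-45 - 101)) - 12579 = (58 - 146) - 12579 = -88 - 12579 = -12667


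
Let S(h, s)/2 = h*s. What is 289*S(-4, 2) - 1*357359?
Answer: -361983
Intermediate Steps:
S(h, s) = 2*h*s (S(h, s) = 2*(h*s) = 2*h*s)
289*S(-4, 2) - 1*357359 = 289*(2*(-4)*2) - 1*357359 = 289*(-16) - 357359 = -4624 - 357359 = -361983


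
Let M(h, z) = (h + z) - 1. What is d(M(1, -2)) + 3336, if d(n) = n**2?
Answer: 3340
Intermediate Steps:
M(h, z) = -1 + h + z
d(M(1, -2)) + 3336 = (-1 + 1 - 2)**2 + 3336 = (-2)**2 + 3336 = 4 + 3336 = 3340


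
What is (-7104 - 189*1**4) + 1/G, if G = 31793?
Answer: -231866348/31793 ≈ -7293.0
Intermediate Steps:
(-7104 - 189*1**4) + 1/G = (-7104 - 189*1**4) + 1/31793 = (-7104 - 189*1) + 1/31793 = (-7104 - 189) + 1/31793 = -7293 + 1/31793 = -231866348/31793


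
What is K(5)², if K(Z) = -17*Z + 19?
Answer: 4356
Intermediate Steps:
K(Z) = 19 - 17*Z
K(5)² = (19 - 17*5)² = (19 - 85)² = (-66)² = 4356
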